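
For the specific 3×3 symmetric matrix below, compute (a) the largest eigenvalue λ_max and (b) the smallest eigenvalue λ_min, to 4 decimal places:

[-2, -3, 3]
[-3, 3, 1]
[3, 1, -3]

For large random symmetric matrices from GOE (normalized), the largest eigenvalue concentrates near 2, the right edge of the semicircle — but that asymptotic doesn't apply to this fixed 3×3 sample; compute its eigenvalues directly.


Since M is real symmetric, all three eigenvalues are real; they are the roots of det(λI − M) = λ³ − (tr M) λ² + s λ − det M, where s is the sum of the principal 2×2 minors.
tr M = -2 + 3 + (-3) = -2.
s = ((-2)·3 − (-3)²) + ((-2)·(-3) − 3²) + (3·(-3) − 1²) = -15 + (-3) + (-10) = -28.
det M (expand along row 1) = (-2)·(-10) − (-3)·6 + 3·(-12) = 2.
Characteristic polynomial: λ³ + 2λ² − 28λ − 2 = 0.
Substitute λ = y + (tr M)/3 = y − 0.666667 to remove the quadratic term: y³ + p·y + q = 0 with p = s − (tr M)²/3 = -29.333333 and q = −2(tr M)³/27 + (tr M)·s/3 − det M = 17.259259.
Three real roots ⇒ use the trigonometric (Viète) form: r = 2√(−p/3) = 6.253888, φ = arccos(3q/(p·r)) = arccos(-0.282249) = 1.856934 rad.
y_k = r·cos(φ/3 − 2πk/3) for k = 0, 1, 2 gives y = 5.093616, 0.595586, -5.689202.
λ_k = y_k − 0.666667 gives λ = 4.4269, -0.0711, -6.3559 (check: the sum is -2.0000 = tr M).

Hence λ_max = 4.4269 and λ_min = -6.3559.


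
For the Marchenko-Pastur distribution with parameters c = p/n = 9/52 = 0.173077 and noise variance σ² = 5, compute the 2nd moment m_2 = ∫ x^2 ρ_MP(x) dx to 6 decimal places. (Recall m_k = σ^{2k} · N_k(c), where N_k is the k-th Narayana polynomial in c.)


E[X²] = σ⁴ (1 + c) (second MP moment). With σ² = 5 (so σ⁴ = 25) and c = 9/52 = 0.173077: E[X²] = 25 · (1 + 0.173077) = 25 · 1.173077.

So E[X^2] = 29.326923.


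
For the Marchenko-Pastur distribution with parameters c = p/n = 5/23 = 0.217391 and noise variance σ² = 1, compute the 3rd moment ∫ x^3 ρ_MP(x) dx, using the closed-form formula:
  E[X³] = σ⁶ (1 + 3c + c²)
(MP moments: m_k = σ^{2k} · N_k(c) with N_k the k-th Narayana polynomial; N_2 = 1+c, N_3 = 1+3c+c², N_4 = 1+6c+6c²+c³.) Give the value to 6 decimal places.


E[X³] = σ⁶ (1 + 3c + c²) (third MP moment). With σ² = 1 (so σ⁶ = 1) and c = 5/23 = 0.217391: E[X³] = 1 · (1 + 3·0.217391 + (0.217391)²) = 1 · 1.699433.

So E[X^3] = 1.699433.


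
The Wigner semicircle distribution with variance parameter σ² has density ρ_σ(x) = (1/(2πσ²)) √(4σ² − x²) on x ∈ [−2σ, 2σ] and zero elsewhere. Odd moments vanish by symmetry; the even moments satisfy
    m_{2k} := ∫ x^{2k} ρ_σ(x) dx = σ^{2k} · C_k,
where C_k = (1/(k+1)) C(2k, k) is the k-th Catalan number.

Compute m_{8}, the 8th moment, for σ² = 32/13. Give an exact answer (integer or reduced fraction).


By the scaled semicircle moment identity, m_{2k} = σ^{2k} · C_k with k = 4.
C_4 = (1/(k+1)) · C(2k, k) = (1/5) · C(8, 4) = (1/5) · 70 = 14.
σ^{2k} = (σ²)^k = (32/13)^4 = 1048576/28561.

Therefore m_{8} = σ^{8} · C_4 = (1048576/28561) · 14 = 14680064/28561.


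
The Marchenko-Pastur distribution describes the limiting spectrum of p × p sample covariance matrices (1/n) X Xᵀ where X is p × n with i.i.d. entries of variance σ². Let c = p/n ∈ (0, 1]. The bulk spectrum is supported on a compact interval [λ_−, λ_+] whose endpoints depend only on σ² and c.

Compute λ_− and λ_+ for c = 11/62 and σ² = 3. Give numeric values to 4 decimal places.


c = 11/62 = 0.177419; √c = 0.421212.
λ_− = σ² (1 − √c)² = 3 · (1 − 0.421212)² = 3 · (0.578788)² = 1.004987.
λ_+ = σ² (1 + √c)² = 3 · (1 + 0.421212)² = 3 · (1.421212)² = 6.059529.

Rounded to 4 decimal places: λ_− ≈ 1.0050, λ_+ ≈ 6.0595.


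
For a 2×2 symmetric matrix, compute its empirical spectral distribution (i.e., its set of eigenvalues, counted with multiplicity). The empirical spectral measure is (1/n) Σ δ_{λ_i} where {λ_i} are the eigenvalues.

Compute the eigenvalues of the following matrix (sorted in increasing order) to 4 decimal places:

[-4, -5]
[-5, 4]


Since M is real symmetric, both eigenvalues are real; they are the roots of det(λI − M) = λ² − (tr M) λ + det M.
tr M = -4 + 4 = 0.
det M = (-4)·4 − (-5)² = -16 − 25 = -41.
Characteristic polynomial: λ² − 41 = 0.
Discriminant Δ = (tr M)² − 4·det M = 0 − (-164) = 164; √Δ = 12.806248.
λ = (tr M ± √Δ)/2 = (0 ± 12.806248)/2, giving (tr M − √Δ)/2 = -6.4031 and (tr M + √Δ)/2 = 6.4031.

Eigenvalues sorted in increasing order: [-6.4031, 6.4031].


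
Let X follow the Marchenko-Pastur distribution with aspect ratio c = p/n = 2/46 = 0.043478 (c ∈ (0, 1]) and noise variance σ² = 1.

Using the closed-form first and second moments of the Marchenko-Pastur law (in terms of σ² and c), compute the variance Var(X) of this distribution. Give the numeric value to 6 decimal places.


Recall the MP moments m_1 = E[X] = σ² and m_2 = E[X²] = σ⁴ (1 + c).
m_1 = E[X] = σ² = 1, so m_1² = 1.
m_2 = E[X²] = σ⁴ (1 + c) = 1 · (1 + 0.043478) = 1 · 1.043478 = 1.043478.
(Note m_2 − m_1² simplifies to c · σ⁴ = 0.043478 · 1.)

Var(X) = m_2 − m_1² = 1.043478 − 1 = 0.043478.


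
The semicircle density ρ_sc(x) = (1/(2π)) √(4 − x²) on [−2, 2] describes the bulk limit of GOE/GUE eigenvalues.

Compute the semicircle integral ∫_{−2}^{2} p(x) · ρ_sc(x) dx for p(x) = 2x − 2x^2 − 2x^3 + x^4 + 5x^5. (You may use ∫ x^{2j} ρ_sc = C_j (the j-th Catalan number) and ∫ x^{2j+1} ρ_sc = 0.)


Write p(x) = Σ a_i x^i, split into monomials and integrate each against ρ_sc separately.
Using ∫ x^{2j} ρ_sc = C_j = (1/(j+1)) C(2j, j) (Catalan numbers) and ∫ x^{2j+1} ρ_sc = 0 (odd monomials vanish by symmetry):
  i = 1 (odd): ∫ x^1 ρ_sc = 0 (vanishes)
  i = 2 (even): a_2 · C_{1} = -2 · 1 = -2
  i = 3 (odd): ∫ x^3 ρ_sc = 0 (vanishes)
  i = 4 (even): a_4 · C_{2} = 1 · 2 = 2
  i = 5 (odd): ∫ x^5 ρ_sc = 0 (vanishes)

Summing the contributions: ∫_{−2}^{2} p(x) ρ_sc(x) dx = (-2) + 2 = 0.


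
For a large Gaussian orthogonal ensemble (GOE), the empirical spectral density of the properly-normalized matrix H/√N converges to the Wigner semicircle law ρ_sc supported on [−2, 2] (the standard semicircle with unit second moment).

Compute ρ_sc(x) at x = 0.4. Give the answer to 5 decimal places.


ρ_sc(x) = (1/(2π)) √(4 − x²). With x = 0.4:
  4 − x² = 4 − (0.4)² = 4 − 0.160000 = 3.840000.
  √(4 − x²) = 1.959592.
  1/(2π) = 0.159155.
  ρ_sc(0.4) = 0.159155 · 1.959592 = 0.311879.

Rounded to 5 decimal places: ρ_sc(0.4) ≈ 0.31188.


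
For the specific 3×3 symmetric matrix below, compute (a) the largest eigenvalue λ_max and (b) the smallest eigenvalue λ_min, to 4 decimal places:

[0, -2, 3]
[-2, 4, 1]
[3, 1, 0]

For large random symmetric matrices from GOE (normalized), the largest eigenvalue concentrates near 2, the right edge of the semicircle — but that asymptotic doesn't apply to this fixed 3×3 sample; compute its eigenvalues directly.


Since M is real symmetric, all three eigenvalues are real; they are the roots of det(λI − M) = λ³ − (tr M) λ² + s λ − det M, where s is the sum of the principal 2×2 minors.
tr M = 0 + 4 + 0 = 4.
s = (0·4 − (-2)²) + (0·0 − 3²) + (4·0 − 1²) = -4 + (-9) + (-1) = -14.
det M (expand along row 1) = 0·(-1) − (-2)·(-3) + 3·(-14) = -48.
Characteristic polynomial: λ³ − 4λ² − 14λ + 48 = 0.
Substitute λ = y + (tr M)/3 = y + 1.333333 to remove the quadratic term: y³ + p·y + q = 0 with p = s − (tr M)²/3 = -19.333333 and q = −2(tr M)³/27 + (tr M)·s/3 − det M = 24.592593.
Three real roots ⇒ use the trigonometric (Viète) form: r = 2√(−p/3) = 5.077182, φ = arccos(3q/(p·r)) = arccos(-0.751616) = 2.421305 rad.
y_k = r·cos(φ/3 − 2πk/3) for k = 0, 1, 2 gives y = 3.511352, 1.420192, -4.931544.
λ_k = y_k + 1.333333 gives λ = 4.8447, 2.7535, -3.5982 (check: the sum is 4.0000 = tr M).

Hence λ_max = 4.8447 and λ_min = -3.5982.


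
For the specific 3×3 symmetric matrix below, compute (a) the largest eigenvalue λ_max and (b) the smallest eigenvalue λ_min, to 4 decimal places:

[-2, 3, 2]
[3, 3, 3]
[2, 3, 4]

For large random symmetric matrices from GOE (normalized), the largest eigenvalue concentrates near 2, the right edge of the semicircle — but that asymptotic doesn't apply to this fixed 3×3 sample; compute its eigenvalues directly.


Since M is real symmetric, all three eigenvalues are real; they are the roots of det(λI − M) = λ³ − (tr M) λ² + s λ − det M, where s is the sum of the principal 2×2 minors.
tr M = -2 + 3 + 4 = 5.
s = ((-2)·3 − 3²) + ((-2)·4 − 2²) + (3·4 − 3²) = -15 + (-12) + 3 = -24.
det M (expand along row 1) = (-2)·3 − 3·6 + 2·3 = -18.
Characteristic polynomial: λ³ − 5λ² − 24λ + 18 = 0.
Substitute λ = y + (tr M)/3 = y + 1.666667 to remove the quadratic term: y³ + p·y + q = 0 with p = s − (tr M)²/3 = -32.333333 and q = −2(tr M)³/27 + (tr M)·s/3 − det M = -31.259259.
Three real roots ⇒ use the trigonometric (Viète) form: r = 2√(−p/3) = 6.565905, φ = arccos(3q/(p·r)) = arccos(0.441728) = 1.113273 rad.
y_k = r·cos(φ/3 − 2πk/3) for k = 0, 1, 2 gives y = 6.118979, -0.997475, -5.121504.
λ_k = y_k + 1.666667 gives λ = 7.7856, 0.6692, -3.4548 (check: the sum is 5.0000 = tr M).

Hence λ_max = 7.7856 and λ_min = -3.4548.


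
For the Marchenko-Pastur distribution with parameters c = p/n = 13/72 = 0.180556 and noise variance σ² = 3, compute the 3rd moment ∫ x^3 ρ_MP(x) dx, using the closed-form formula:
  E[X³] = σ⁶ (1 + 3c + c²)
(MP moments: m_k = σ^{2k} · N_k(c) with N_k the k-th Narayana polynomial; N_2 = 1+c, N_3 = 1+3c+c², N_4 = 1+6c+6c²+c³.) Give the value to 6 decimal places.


E[X³] = σ⁶ (1 + 3c + c²) (third MP moment). With σ² = 3 (so σ⁶ = 27) and c = 13/72 = 0.180556: E[X³] = 27 · (1 + 3·0.180556 + (0.180556)²) = 27 · 1.574267.

So E[X^3] = 42.505208.


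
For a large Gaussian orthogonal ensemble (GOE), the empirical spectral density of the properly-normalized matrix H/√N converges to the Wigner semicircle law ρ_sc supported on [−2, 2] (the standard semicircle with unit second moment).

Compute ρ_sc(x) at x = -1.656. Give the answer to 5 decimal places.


ρ_sc(x) = (1/(2π)) √(4 − x²). With x = -1.656:
  4 − x² = 4 − (-1.656)² = 4 − 2.742336 = 1.257664.
  √(4 − x²) = 1.121456.
  1/(2π) = 0.159155.
  ρ_sc(-1.656) = 0.159155 · 1.121456 = 0.178485.

Rounded to 5 decimal places: ρ_sc(-1.656) ≈ 0.17849.


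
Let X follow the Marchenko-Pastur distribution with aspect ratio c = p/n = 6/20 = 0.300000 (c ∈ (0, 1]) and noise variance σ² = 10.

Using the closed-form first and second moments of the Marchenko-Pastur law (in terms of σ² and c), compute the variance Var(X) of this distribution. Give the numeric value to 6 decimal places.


Recall the MP moments m_1 = E[X] = σ² and m_2 = E[X²] = σ⁴ (1 + c).
m_1 = E[X] = σ² = 10, so m_1² = 100.
m_2 = E[X²] = σ⁴ (1 + c) = 100 · (1 + 0.300000) = 100 · 1.300000 = 130.000000.
(Note m_2 − m_1² simplifies to c · σ⁴ = 0.300000 · 100.)

Var(X) = m_2 − m_1² = 130.000000 − 100 = 30.000000.


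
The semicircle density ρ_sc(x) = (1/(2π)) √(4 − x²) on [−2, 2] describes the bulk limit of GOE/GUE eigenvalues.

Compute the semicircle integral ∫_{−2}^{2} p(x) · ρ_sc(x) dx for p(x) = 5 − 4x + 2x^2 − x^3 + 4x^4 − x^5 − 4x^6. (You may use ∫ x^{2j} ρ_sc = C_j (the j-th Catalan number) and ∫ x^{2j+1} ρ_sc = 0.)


Write p(x) = Σ a_i x^i, split into monomials and integrate each against ρ_sc separately.
Using ∫ x^{2j} ρ_sc = C_j = (1/(j+1)) C(2j, j) (Catalan numbers) and ∫ x^{2j+1} ρ_sc = 0 (odd monomials vanish by symmetry):
  i = 0 (even): a_0 · C_{0} = 5 · 1 = 5
  i = 1 (odd): ∫ x^1 ρ_sc = 0 (vanishes)
  i = 2 (even): a_2 · C_{1} = 2 · 1 = 2
  i = 3 (odd): ∫ x^3 ρ_sc = 0 (vanishes)
  i = 4 (even): a_4 · C_{2} = 4 · 2 = 8
  i = 5 (odd): ∫ x^5 ρ_sc = 0 (vanishes)
  i = 6 (even): a_6 · C_{3} = -4 · 5 = -20

Summing the contributions: ∫_{−2}^{2} p(x) ρ_sc(x) dx = 5 + 2 + 8 + (-20) = -5.


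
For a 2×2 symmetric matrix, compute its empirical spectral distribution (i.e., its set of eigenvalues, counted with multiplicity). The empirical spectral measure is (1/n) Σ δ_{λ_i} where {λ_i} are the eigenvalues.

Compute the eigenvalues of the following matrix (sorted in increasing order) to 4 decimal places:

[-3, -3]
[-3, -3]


Since M is real symmetric, both eigenvalues are real; they are the roots of det(λI − M) = λ² − (tr M) λ + det M.
tr M = -3 + (-3) = -6.
det M = (-3)·(-3) − (-3)² = 9 − 9 = 0.
Characteristic polynomial: λ² + 6λ = 0.
Discriminant Δ = (tr M)² − 4·det M = 36 − 0 = 36; √Δ = 6.000000.
λ = (tr M ± √Δ)/2 = (-6 ± 6.000000)/2, giving (tr M − √Δ)/2 = -6.0000 and (tr M + √Δ)/2 = 0.0000.

Eigenvalues sorted in increasing order: [-6.0000, 0.0000].


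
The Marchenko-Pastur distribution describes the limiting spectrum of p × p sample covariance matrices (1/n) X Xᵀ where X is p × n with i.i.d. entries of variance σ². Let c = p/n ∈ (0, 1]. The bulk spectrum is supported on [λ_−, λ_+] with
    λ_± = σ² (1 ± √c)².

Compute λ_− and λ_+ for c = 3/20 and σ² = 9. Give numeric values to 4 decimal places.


c = 3/20 = 0.150000; √c = 0.387298.
λ_− = σ² (1 − √c)² = 9 · (1 − 0.387298)² = 9 · (0.612702)² = 3.378630.
λ_+ = σ² (1 + √c)² = 9 · (1 + 0.387298)² = 9 · (1.387298)² = 17.321370.

Rounded to 4 decimal places: λ_− ≈ 3.3786, λ_+ ≈ 17.3214.


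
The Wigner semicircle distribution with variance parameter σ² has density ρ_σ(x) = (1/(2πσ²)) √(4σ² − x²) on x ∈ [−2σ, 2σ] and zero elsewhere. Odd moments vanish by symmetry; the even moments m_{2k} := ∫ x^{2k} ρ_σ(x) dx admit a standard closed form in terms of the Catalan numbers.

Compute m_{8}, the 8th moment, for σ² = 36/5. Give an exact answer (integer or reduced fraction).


By the scaled semicircle moment identity, m_{2k} = σ^{2k} · C_k with k = 4.
C_4 = (1/(k+1)) · C(2k, k) = (1/5) · C(8, 4) = (1/5) · 70 = 14.
σ^{2k} = (σ²)^k = (36/5)^4 = 1679616/625.

Therefore m_{8} = σ^{8} · C_4 = (1679616/625) · 14 = 23514624/625.


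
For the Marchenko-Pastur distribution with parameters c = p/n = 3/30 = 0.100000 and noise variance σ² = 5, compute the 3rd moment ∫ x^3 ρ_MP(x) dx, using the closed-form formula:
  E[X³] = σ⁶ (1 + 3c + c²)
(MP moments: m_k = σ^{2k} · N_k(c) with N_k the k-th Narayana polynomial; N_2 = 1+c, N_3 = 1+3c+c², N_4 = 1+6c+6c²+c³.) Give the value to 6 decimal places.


E[X³] = σ⁶ (1 + 3c + c²) (third MP moment). With σ² = 5 (so σ⁶ = 125) and c = 3/30 = 0.100000: E[X³] = 125 · (1 + 3·0.100000 + (0.100000)²) = 125 · 1.310000.

So E[X^3] = 163.750000.


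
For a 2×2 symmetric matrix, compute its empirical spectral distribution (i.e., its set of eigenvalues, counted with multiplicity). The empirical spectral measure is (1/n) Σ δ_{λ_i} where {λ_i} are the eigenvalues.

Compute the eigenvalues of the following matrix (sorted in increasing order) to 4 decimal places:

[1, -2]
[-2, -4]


Since M is real symmetric, both eigenvalues are real; they are the roots of det(λI − M) = λ² − (tr M) λ + det M.
tr M = 1 + (-4) = -3.
det M = 1·(-4) − (-2)² = -4 − 4 = -8.
Characteristic polynomial: λ² + 3λ − 8 = 0.
Discriminant Δ = (tr M)² − 4·det M = 9 − (-32) = 41; √Δ = 6.403124.
λ = (tr M ± √Δ)/2 = (-3 ± 6.403124)/2, giving (tr M − √Δ)/2 = -4.7016 and (tr M + √Δ)/2 = 1.7016.

Eigenvalues sorted in increasing order: [-4.7016, 1.7016].


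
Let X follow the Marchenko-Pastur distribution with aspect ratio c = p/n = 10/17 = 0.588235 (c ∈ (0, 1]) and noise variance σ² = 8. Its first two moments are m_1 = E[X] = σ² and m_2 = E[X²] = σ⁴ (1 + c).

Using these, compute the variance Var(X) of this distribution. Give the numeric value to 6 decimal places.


m_1 = E[X] = σ² = 8, so m_1² = 64.
m_2 = E[X²] = σ⁴ (1 + c) = 64 · (1 + 0.588235) = 64 · 1.588235 = 101.647059.
(Note m_2 − m_1² simplifies to c · σ⁴ = 0.588235 · 64.)

Var(X) = m_2 − m_1² = 101.647059 − 64 = 37.647059.


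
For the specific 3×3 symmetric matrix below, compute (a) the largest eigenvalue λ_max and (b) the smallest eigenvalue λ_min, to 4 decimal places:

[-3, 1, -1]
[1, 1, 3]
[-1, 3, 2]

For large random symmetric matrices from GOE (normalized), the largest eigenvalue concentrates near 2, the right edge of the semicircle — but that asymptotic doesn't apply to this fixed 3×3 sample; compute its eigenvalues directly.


Since M is real symmetric, all three eigenvalues are real; they are the roots of det(λI − M) = λ³ − (tr M) λ² + s λ − det M, where s is the sum of the principal 2×2 minors.
tr M = -3 + 1 + 2 = 0.
s = ((-3)·1 − 1²) + ((-3)·2 − (-1)²) + (1·2 − 3²) = -4 + (-7) + (-7) = -18.
det M (expand along row 1) = (-3)·(-7) − 1·5 + (-1)·4 = 12.
Characteristic polynomial: λ³ − 18λ − 12 = 0.
Substitute λ = y + (tr M)/3 = y + 0.000000 to remove the quadratic term: y³ + p·y + q = 0 with p = s − (tr M)²/3 = -18.000000 and q = −2(tr M)³/27 + (tr M)·s/3 − det M = -12.000000.
Three real roots ⇒ use the trigonometric (Viète) form: r = 2√(−p/3) = 4.898979, φ = arccos(3q/(p·r)) = arccos(0.408248) = 1.150262 rad.
y_k = r·cos(φ/3 − 2πk/3) for k = 0, 1, 2 gives y = 4.543267, -0.684483, -3.858784.
λ_k = y_k + 0.000000 gives λ = 4.5433, -0.6845, -3.8588 (check: the sum is 0.0000 = tr M).

Hence λ_max = 4.5433 and λ_min = -3.8588.


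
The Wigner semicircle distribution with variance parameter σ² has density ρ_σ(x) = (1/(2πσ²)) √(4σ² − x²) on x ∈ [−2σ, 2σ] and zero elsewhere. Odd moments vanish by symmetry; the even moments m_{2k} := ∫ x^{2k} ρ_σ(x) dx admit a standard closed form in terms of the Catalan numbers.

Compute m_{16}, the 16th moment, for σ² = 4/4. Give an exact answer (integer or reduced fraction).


By the scaled semicircle moment identity, m_{2k} = σ^{2k} · C_k with k = 8.
C_8 = (1/(k+1)) · C(2k, k) = (1/9) · C(16, 8) = (1/9) · 12870 = 1430.
σ^{2k} = (σ²)^k = (4/4)^8 = 1.

Therefore m_{16} = σ^{16} · C_8 = 1 · 1430 = 1430.


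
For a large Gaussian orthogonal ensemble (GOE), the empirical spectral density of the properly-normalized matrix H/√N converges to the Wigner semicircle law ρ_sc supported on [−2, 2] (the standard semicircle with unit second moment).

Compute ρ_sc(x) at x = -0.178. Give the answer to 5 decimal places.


ρ_sc(x) = (1/(2π)) √(4 − x²). With x = -0.178:
  4 − x² = 4 − (-0.178)² = 4 − 0.031684 = 3.968316.
  √(4 − x²) = 1.992063.
  1/(2π) = 0.159155.
  ρ_sc(-0.178) = 0.159155 · 1.992063 = 0.317047.

Rounded to 5 decimal places: ρ_sc(-0.178) ≈ 0.31705.


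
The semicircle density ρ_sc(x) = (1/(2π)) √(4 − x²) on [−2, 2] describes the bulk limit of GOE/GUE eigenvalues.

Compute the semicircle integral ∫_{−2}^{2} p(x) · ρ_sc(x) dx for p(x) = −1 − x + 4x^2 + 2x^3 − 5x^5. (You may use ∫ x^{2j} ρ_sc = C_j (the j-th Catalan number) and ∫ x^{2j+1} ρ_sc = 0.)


Write p(x) = Σ a_i x^i, split into monomials and integrate each against ρ_sc separately.
Using ∫ x^{2j} ρ_sc = C_j = (1/(j+1)) C(2j, j) (Catalan numbers) and ∫ x^{2j+1} ρ_sc = 0 (odd monomials vanish by symmetry):
  i = 0 (even): a_0 · C_{0} = -1 · 1 = -1
  i = 1 (odd): ∫ x^1 ρ_sc = 0 (vanishes)
  i = 2 (even): a_2 · C_{1} = 4 · 1 = 4
  i = 3 (odd): ∫ x^3 ρ_sc = 0 (vanishes)
  i = 5 (odd): ∫ x^5 ρ_sc = 0 (vanishes)

Summing the contributions: ∫_{−2}^{2} p(x) ρ_sc(x) dx = (-1) + 4 = 3.


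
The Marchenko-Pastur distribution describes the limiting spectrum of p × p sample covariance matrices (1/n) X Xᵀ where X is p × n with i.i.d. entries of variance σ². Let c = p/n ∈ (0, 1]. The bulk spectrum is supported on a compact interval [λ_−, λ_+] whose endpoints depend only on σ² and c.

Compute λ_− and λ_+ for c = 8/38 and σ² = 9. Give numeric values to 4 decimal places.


c = 8/38 = 0.210526; √c = 0.458831.
λ_− = σ² (1 − √c)² = 9 · (1 − 0.458831)² = 9 · (0.541169)² = 2.635770.
λ_+ = σ² (1 + √c)² = 9 · (1 + 0.458831)² = 9 · (1.458831)² = 19.153703.

Rounded to 4 decimal places: λ_− ≈ 2.6358, λ_+ ≈ 19.1537.


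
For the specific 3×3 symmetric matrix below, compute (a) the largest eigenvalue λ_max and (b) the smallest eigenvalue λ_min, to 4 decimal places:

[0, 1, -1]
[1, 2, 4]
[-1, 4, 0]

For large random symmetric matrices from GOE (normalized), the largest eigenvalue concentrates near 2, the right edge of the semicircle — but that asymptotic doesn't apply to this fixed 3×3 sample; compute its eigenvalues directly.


Since M is real symmetric, all three eigenvalues are real; they are the roots of det(λI − M) = λ³ − (tr M) λ² + s λ − det M, where s is the sum of the principal 2×2 minors.
tr M = 0 + 2 + 0 = 2.
s = (0·2 − 1²) + (0·0 − (-1)²) + (2·0 − 4²) = -1 + (-1) + (-16) = -18.
det M (expand along row 1) = 0·(-16) − 1·4 + (-1)·6 = -10.
Characteristic polynomial: λ³ − 2λ² − 18λ + 10 = 0.
Substitute λ = y + (tr M)/3 = y + 0.666667 to remove the quadratic term: y³ + p·y + q = 0 with p = s − (tr M)²/3 = -19.333333 and q = −2(tr M)³/27 + (tr M)·s/3 − det M = -2.592593.
Three real roots ⇒ use the trigonometric (Viète) form: r = 2√(−p/3) = 5.077182, φ = arccos(3q/(p·r)) = arccos(0.079237) = 1.491477 rad.
y_k = r·cos(φ/3 − 2πk/3) for k = 0, 1, 2 gives y = 4.462544, -0.134225, -4.328319.
λ_k = y_k + 0.666667 gives λ = 5.1292, 0.5324, -3.6617 (check: the sum is 2.0000 = tr M).

Hence λ_max = 5.1292 and λ_min = -3.6617.


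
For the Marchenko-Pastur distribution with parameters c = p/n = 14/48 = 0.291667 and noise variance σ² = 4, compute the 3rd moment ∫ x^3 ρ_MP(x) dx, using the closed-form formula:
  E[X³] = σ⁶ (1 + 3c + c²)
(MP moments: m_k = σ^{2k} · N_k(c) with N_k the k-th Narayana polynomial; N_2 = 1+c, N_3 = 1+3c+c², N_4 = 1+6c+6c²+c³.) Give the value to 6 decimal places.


E[X³] = σ⁶ (1 + 3c + c²) (third MP moment). With σ² = 4 (so σ⁶ = 64) and c = 14/48 = 0.291667: E[X³] = 64 · (1 + 3·0.291667 + (0.291667)²) = 64 · 1.960069.

So E[X^3] = 125.444444.


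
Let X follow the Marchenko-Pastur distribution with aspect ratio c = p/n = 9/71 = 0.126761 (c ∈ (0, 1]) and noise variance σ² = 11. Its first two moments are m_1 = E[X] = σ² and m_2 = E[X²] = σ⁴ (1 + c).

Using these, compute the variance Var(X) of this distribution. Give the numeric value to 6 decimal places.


m_1 = E[X] = σ² = 11, so m_1² = 121.
m_2 = E[X²] = σ⁴ (1 + c) = 121 · (1 + 0.126761) = 121 · 1.126761 = 136.338028.
(Note m_2 − m_1² simplifies to c · σ⁴ = 0.126761 · 121.)

Var(X) = m_2 − m_1² = 136.338028 − 121 = 15.338028.


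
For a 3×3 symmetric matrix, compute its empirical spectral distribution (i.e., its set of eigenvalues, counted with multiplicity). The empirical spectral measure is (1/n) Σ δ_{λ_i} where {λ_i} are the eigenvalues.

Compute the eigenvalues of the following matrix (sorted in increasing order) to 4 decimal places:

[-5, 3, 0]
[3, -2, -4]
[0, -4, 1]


Since M is real symmetric, all three eigenvalues are real; they are the roots of det(λI − M) = λ³ − (tr M) λ² + s λ − det M, where s is the sum of the principal 2×2 minors.
tr M = -5 + (-2) + 1 = -6.
s = ((-5)·(-2) − 3²) + ((-5)·1 − 0²) + ((-2)·1 − (-4)²) = 1 + (-5) + (-18) = -22.
det M (expand along row 1) = (-5)·(-18) − 3·3 + 0·(-12) = 81.
Characteristic polynomial: λ³ + 6λ² − 22λ − 81 = 0.
Substitute λ = y + (tr M)/3 = y − 2.000000 to remove the quadratic term: y³ + p·y + q = 0 with p = s − (tr M)²/3 = -34.000000 and q = −2(tr M)³/27 + (tr M)·s/3 − det M = -21.000000.
Three real roots ⇒ use the trigonometric (Viète) form: r = 2√(−p/3) = 6.733003, φ = arccos(3q/(p·r)) = arccos(0.275203) = 1.291996 rad.
y_k = r·cos(φ/3 − 2πk/3) for k = 0, 1, 2 gives y = 6.118201, -0.624822, -5.493379.
λ_k = y_k − 2.000000 gives λ = 4.1182, -2.6248, -7.4934 (check: the sum is -6.0000 = tr M).

Eigenvalues sorted in increasing order: [-7.4934, -2.6248, 4.1182].


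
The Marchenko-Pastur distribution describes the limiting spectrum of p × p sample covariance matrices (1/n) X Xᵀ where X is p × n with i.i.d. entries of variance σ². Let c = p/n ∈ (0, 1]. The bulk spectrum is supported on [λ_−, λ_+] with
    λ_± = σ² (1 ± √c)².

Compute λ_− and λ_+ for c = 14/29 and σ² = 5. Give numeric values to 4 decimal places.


c = 14/29 = 0.482759; √c = 0.694808.
λ_− = σ² (1 − √c)² = 5 · (1 − 0.694808)² = 5 · (0.305192)² = 0.465710.
λ_+ = σ² (1 + √c)² = 5 · (1 + 0.694808)² = 5 · (1.694808)² = 14.361876.

Rounded to 4 decimal places: λ_− ≈ 0.4657, λ_+ ≈ 14.3619.


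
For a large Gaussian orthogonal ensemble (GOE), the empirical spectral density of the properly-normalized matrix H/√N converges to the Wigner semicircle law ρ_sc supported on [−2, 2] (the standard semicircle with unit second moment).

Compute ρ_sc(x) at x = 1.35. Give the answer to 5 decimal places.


ρ_sc(x) = (1/(2π)) √(4 − x²). With x = 1.35:
  4 − x² = 4 − (1.35)² = 4 − 1.822500 = 2.177500.
  √(4 − x²) = 1.475635.
  1/(2π) = 0.159155.
  ρ_sc(1.35) = 0.159155 · 1.475635 = 0.234855.

Rounded to 5 decimal places: ρ_sc(1.35) ≈ 0.23485.


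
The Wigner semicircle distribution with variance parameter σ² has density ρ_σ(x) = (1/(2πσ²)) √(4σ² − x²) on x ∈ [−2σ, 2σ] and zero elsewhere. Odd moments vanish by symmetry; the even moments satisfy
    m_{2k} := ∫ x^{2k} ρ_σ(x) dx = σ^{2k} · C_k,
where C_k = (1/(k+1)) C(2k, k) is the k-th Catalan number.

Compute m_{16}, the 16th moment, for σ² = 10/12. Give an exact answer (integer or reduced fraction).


By the scaled semicircle moment identity, m_{2k} = σ^{2k} · C_k with k = 8.
C_8 = (1/(k+1)) · C(2k, k) = (1/9) · C(16, 8) = (1/9) · 12870 = 1430.
σ^{2k} = (σ²)^k = (10/12)^8 = 390625/1679616.

Therefore m_{16} = σ^{16} · C_8 = (390625/1679616) · 1430 = 279296875/839808.


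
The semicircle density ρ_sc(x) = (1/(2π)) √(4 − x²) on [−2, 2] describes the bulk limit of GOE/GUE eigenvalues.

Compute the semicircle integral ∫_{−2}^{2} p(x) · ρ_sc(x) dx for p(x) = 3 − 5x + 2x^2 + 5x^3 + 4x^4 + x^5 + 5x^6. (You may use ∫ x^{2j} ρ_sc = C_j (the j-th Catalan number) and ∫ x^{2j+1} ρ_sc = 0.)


Write p(x) = Σ a_i x^i, split into monomials and integrate each against ρ_sc separately.
Using ∫ x^{2j} ρ_sc = C_j = (1/(j+1)) C(2j, j) (Catalan numbers) and ∫ x^{2j+1} ρ_sc = 0 (odd monomials vanish by symmetry):
  i = 0 (even): a_0 · C_{0} = 3 · 1 = 3
  i = 1 (odd): ∫ x^1 ρ_sc = 0 (vanishes)
  i = 2 (even): a_2 · C_{1} = 2 · 1 = 2
  i = 3 (odd): ∫ x^3 ρ_sc = 0 (vanishes)
  i = 4 (even): a_4 · C_{2} = 4 · 2 = 8
  i = 5 (odd): ∫ x^5 ρ_sc = 0 (vanishes)
  i = 6 (even): a_6 · C_{3} = 5 · 5 = 25

Summing the contributions: ∫_{−2}^{2} p(x) ρ_sc(x) dx = 3 + 2 + 8 + 25 = 38.


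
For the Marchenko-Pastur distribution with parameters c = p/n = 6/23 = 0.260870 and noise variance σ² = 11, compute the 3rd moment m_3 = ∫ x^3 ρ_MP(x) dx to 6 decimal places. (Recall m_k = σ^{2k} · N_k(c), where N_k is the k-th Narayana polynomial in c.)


E[X³] = σ⁶ (1 + 3c + c²) (third MP moment). With σ² = 11 (so σ⁶ = 1331) and c = 6/23 = 0.260870: E[X³] = 1331 · (1 + 3·0.260870 + (0.260870)²) = 1331 · 1.850662.

So E[X^3] = 2463.230624.


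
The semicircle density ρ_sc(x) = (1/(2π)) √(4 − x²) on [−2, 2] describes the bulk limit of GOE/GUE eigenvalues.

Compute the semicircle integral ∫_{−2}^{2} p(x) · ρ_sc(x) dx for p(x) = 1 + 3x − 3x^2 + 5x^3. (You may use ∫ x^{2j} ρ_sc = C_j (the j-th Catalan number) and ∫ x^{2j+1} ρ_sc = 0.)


Write p(x) = Σ a_i x^i, split into monomials and integrate each against ρ_sc separately.
Using ∫ x^{2j} ρ_sc = C_j = (1/(j+1)) C(2j, j) (Catalan numbers) and ∫ x^{2j+1} ρ_sc = 0 (odd monomials vanish by symmetry):
  i = 0 (even): a_0 · C_{0} = 1 · 1 = 1
  i = 1 (odd): ∫ x^1 ρ_sc = 0 (vanishes)
  i = 2 (even): a_2 · C_{1} = -3 · 1 = -3
  i = 3 (odd): ∫ x^3 ρ_sc = 0 (vanishes)

Summing the contributions: ∫_{−2}^{2} p(x) ρ_sc(x) dx = 1 + (-3) = -2.


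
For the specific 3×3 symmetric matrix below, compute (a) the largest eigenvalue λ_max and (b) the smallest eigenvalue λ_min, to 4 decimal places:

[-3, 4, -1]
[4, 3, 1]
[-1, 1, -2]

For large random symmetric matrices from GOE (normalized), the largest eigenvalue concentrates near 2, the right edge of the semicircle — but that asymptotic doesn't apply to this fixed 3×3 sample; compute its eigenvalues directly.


Since M is real symmetric, all three eigenvalues are real; they are the roots of det(λI − M) = λ³ − (tr M) λ² + s λ − det M, where s is the sum of the principal 2×2 minors.
tr M = -3 + 3 + (-2) = -2.
s = ((-3)·3 − 4²) + ((-3)·(-2) − (-1)²) + (3·(-2) − 1²) = -25 + 5 + (-7) = -27.
det M (expand along row 1) = (-3)·(-7) − 4·(-7) + (-1)·7 = 42.
Characteristic polynomial: λ³ + 2λ² − 27λ − 42 = 0.
Substitute λ = y + (tr M)/3 = y − 0.666667 to remove the quadratic term: y³ + p·y + q = 0 with p = s − (tr M)²/3 = -28.333333 and q = −2(tr M)³/27 + (tr M)·s/3 − det M = -23.407407.
Three real roots ⇒ use the trigonometric (Viète) form: r = 2√(−p/3) = 6.146363, φ = arccos(3q/(p·r)) = arccos(0.403235) = 1.155747 rad.
y_k = r·cos(φ/3 − 2πk/3) for k = 0, 1, 2 gives y = 5.695865, -0.847639, -4.848226.
λ_k = y_k − 0.666667 gives λ = 5.0292, -1.5143, -5.5149 (check: the sum is -2.0000 = tr M).

Hence λ_max = 5.0292 and λ_min = -5.5149.


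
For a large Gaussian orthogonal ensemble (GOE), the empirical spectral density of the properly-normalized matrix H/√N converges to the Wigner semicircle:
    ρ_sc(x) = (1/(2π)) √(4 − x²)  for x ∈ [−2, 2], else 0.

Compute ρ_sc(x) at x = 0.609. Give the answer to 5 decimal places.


ρ_sc(x) = (1/(2π)) √(4 − x²). With x = 0.609:
  4 − x² = 4 − (0.609)² = 4 − 0.370881 = 3.629119.
  √(4 − x²) = 1.905025.
  1/(2π) = 0.159155.
  ρ_sc(0.609) = 0.159155 · 1.905025 = 0.303194.

Rounded to 5 decimal places: ρ_sc(0.609) ≈ 0.30319.


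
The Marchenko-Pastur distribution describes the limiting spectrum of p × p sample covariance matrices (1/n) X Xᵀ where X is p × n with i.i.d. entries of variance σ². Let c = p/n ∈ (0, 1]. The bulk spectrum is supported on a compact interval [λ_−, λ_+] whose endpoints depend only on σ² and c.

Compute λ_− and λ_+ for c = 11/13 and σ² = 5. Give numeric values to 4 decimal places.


c = 11/13 = 0.846154; √c = 0.919866.
λ_− = σ² (1 − √c)² = 5 · (1 − 0.919866)² = 5 · (0.080134)² = 0.032107.
λ_+ = σ² (1 + √c)² = 5 · (1 + 0.919866)² = 5 · (1.919866)² = 18.429431.

Rounded to 4 decimal places: λ_− ≈ 0.0321, λ_+ ≈ 18.4294.


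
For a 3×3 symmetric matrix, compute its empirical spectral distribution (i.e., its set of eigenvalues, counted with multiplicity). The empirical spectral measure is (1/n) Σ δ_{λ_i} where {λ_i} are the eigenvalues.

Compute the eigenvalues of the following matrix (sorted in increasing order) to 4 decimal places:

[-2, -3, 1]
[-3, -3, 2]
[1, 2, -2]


Since M is real symmetric, all three eigenvalues are real; they are the roots of det(λI − M) = λ³ − (tr M) λ² + s λ − det M, where s is the sum of the principal 2×2 minors.
tr M = -2 + (-3) + (-2) = -7.
s = ((-2)·(-3) − (-3)²) + ((-2)·(-2) − 1²) + ((-3)·(-2) − 2²) = -3 + 3 + 2 = 2.
det M (expand along row 1) = (-2)·2 − (-3)·4 + 1·(-3) = 5.
Characteristic polynomial: λ³ + 7λ² + 2λ − 5 = 0.
Substitute λ = y + (tr M)/3 = y − 2.333333 to remove the quadratic term: y³ + p·y + q = 0 with p = s − (tr M)²/3 = -14.333333 and q = −2(tr M)³/27 + (tr M)·s/3 − det M = 15.740741.
Three real roots ⇒ use the trigonometric (Viète) form: r = 2√(−p/3) = 4.371626, φ = arccos(3q/(p·r)) = arccos(-0.753627) = 2.424359 rad.
y_k = r·cos(φ/3 − 2πk/3) for k = 0, 1, 2 gives y = 3.020178, 1.227104, -4.247282.
λ_k = y_k − 2.333333 gives λ = 0.6868, -1.1062, -6.5806 (check: the sum is -7.0000 = tr M).

Eigenvalues sorted in increasing order: [-6.5806, -1.1062, 0.6868].


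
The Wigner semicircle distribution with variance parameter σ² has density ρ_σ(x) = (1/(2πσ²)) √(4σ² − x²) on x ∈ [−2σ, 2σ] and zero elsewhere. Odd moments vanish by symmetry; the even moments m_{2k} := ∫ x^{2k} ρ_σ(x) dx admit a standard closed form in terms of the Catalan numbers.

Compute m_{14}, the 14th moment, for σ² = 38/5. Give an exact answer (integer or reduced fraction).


By the scaled semicircle moment identity, m_{2k} = σ^{2k} · C_k with k = 7.
C_7 = (1/(k+1)) · C(2k, k) = (1/8) · C(14, 7) = (1/8) · 3432 = 429.
σ^{2k} = (σ²)^k = (38/5)^7 = 114415582592/78125.

Therefore m_{14} = σ^{14} · C_7 = (114415582592/78125) · 429 = 49084284931968/78125.


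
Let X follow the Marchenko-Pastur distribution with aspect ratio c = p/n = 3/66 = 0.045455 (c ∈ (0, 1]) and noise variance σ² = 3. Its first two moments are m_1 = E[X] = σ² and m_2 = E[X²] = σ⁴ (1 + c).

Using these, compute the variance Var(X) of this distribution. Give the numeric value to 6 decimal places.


m_1 = E[X] = σ² = 3, so m_1² = 9.
m_2 = E[X²] = σ⁴ (1 + c) = 9 · (1 + 0.045455) = 9 · 1.045455 = 9.409091.
(Note m_2 − m_1² simplifies to c · σ⁴ = 0.045455 · 9.)

Var(X) = m_2 − m_1² = 9.409091 − 9 = 0.409091.


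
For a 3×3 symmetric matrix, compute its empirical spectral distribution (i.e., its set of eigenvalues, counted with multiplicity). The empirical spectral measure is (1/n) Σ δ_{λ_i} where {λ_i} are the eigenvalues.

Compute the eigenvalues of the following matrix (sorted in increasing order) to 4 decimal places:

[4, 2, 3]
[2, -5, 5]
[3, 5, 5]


Since M is real symmetric, all three eigenvalues are real; they are the roots of det(λI − M) = λ³ − (tr M) λ² + s λ − det M, where s is the sum of the principal 2×2 minors.
tr M = 4 + (-5) + 5 = 4.
s = (4·(-5) − 2²) + (4·5 − 3²) + ((-5)·5 − 5²) = -24 + 11 + (-50) = -63.
det M (expand along row 1) = 4·(-50) − 2·(-5) + 3·25 = -115.
Characteristic polynomial: λ³ − 4λ² − 63λ + 115 = 0.
Substitute λ = y + (tr M)/3 = y + 1.333333 to remove the quadratic term: y³ + p·y + q = 0 with p = s − (tr M)²/3 = -68.333333 and q = −2(tr M)³/27 + (tr M)·s/3 − det M = 26.259259.
Three real roots ⇒ use the trigonometric (Viète) form: r = 2√(−p/3) = 9.545214, φ = arccos(3q/(p·r)) = arccos(-0.120777) = 1.691869 rad.
y_k = r·cos(φ/3 − 2πk/3) for k = 0, 1, 2 gives y = 8.067108, 0.385118, -8.452226.
λ_k = y_k + 1.333333 gives λ = 9.4004, 1.7185, -7.1189 (check: the sum is 4.0000 = tr M).

Eigenvalues sorted in increasing order: [-7.1189, 1.7185, 9.4004].


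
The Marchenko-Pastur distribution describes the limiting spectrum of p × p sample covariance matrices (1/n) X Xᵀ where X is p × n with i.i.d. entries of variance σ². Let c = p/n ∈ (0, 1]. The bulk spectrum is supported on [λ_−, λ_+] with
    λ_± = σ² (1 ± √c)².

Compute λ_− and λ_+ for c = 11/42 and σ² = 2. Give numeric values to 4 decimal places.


c = 11/42 = 0.261905; √c = 0.511766.
λ_− = σ² (1 − √c)² = 2 · (1 − 0.511766)² = 2 · (0.488234)² = 0.476744.
λ_+ = σ² (1 + √c)² = 2 · (1 + 0.511766)² = 2 · (1.511766)² = 4.570875.

Rounded to 4 decimal places: λ_− ≈ 0.4767, λ_+ ≈ 4.5709.


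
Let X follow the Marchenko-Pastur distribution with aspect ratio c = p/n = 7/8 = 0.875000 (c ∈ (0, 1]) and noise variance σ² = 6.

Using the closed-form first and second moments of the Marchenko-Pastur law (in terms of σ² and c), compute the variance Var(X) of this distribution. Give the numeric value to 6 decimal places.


Recall the MP moments m_1 = E[X] = σ² and m_2 = E[X²] = σ⁴ (1 + c).
m_1 = E[X] = σ² = 6, so m_1² = 36.
m_2 = E[X²] = σ⁴ (1 + c) = 36 · (1 + 0.875000) = 36 · 1.875000 = 67.500000.
(Note m_2 − m_1² simplifies to c · σ⁴ = 0.875000 · 36.)

Var(X) = m_2 − m_1² = 67.500000 − 36 = 31.500000.


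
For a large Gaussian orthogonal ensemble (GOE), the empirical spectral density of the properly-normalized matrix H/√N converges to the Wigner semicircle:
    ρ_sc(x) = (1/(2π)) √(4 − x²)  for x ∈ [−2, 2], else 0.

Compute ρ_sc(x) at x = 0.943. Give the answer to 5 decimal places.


ρ_sc(x) = (1/(2π)) √(4 − x²). With x = 0.943:
  4 − x² = 4 − (0.943)² = 4 − 0.889249 = 3.110751.
  √(4 − x²) = 1.763732.
  1/(2π) = 0.159155.
  ρ_sc(0.943) = 0.159155 · 1.763732 = 0.280707.

Rounded to 5 decimal places: ρ_sc(0.943) ≈ 0.28071.


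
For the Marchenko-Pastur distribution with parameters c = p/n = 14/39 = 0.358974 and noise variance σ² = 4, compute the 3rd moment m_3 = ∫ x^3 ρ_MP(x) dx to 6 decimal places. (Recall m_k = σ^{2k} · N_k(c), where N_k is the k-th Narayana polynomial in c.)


E[X³] = σ⁶ (1 + 3c + c²) (third MP moment). With σ² = 4 (so σ⁶ = 64) and c = 14/39 = 0.358974: E[X³] = 64 · (1 + 3·0.358974 + (0.358974)²) = 64 · 2.205786.

So E[X^3] = 141.170283.


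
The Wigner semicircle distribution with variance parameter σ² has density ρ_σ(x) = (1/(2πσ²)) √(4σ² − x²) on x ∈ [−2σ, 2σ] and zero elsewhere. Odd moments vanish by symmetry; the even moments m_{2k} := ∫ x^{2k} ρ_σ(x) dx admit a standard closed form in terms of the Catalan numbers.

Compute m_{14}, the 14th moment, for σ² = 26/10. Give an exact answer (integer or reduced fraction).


By the scaled semicircle moment identity, m_{2k} = σ^{2k} · C_k with k = 7.
C_7 = (1/(k+1)) · C(2k, k) = (1/8) · C(14, 7) = (1/8) · 3432 = 429.
σ^{2k} = (σ²)^k = (26/10)^7 = 62748517/78125.

Therefore m_{14} = σ^{14} · C_7 = (62748517/78125) · 429 = 26919113793/78125.


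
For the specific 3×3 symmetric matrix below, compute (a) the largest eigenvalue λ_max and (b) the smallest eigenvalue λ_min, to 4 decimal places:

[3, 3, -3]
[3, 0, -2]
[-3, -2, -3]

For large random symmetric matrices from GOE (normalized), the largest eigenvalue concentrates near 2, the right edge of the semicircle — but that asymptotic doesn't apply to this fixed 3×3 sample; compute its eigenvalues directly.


Since M is real symmetric, all three eigenvalues are real; they are the roots of det(λI − M) = λ³ − (tr M) λ² + s λ − det M, where s is the sum of the principal 2×2 minors.
tr M = 3 + 0 + (-3) = 0.
s = (3·0 − 3²) + (3·(-3) − (-3)²) + (0·(-3) − (-2)²) = -9 + (-18) + (-4) = -31.
det M (expand along row 1) = 3·(-4) − 3·(-15) + (-3)·(-6) = 51.
Characteristic polynomial: λ³ − 31λ − 51 = 0.
Substitute λ = y + (tr M)/3 = y + 0.000000 to remove the quadratic term: y³ + p·y + q = 0 with p = s − (tr M)²/3 = -31.000000 and q = −2(tr M)³/27 + (tr M)·s/3 − det M = -51.000000.
Three real roots ⇒ use the trigonometric (Viète) form: r = 2√(−p/3) = 6.429101, φ = arccos(3q/(p·r)) = arccos(0.767679) = 0.695585 rad.
y_k = r·cos(φ/3 − 2πk/3) for k = 0, 1, 2 gives y = 6.257059, -1.849114, -4.407946.
λ_k = y_k + 0.000000 gives λ = 6.2571, -1.8491, -4.4079 (check: the sum is 0.0000 = tr M).

Hence λ_max = 6.2571 and λ_min = -4.4079.


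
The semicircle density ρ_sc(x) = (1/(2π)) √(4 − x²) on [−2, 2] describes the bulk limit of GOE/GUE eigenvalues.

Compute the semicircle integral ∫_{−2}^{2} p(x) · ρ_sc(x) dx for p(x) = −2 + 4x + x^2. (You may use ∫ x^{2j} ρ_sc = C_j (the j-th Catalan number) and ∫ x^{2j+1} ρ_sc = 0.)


Write p(x) = Σ a_i x^i, split into monomials and integrate each against ρ_sc separately.
Using ∫ x^{2j} ρ_sc = C_j = (1/(j+1)) C(2j, j) (Catalan numbers) and ∫ x^{2j+1} ρ_sc = 0 (odd monomials vanish by symmetry):
  i = 0 (even): a_0 · C_{0} = -2 · 1 = -2
  i = 1 (odd): ∫ x^1 ρ_sc = 0 (vanishes)
  i = 2 (even): a_2 · C_{1} = 1 · 1 = 1

Summing the contributions: ∫_{−2}^{2} p(x) ρ_sc(x) dx = (-2) + 1 = -1.
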